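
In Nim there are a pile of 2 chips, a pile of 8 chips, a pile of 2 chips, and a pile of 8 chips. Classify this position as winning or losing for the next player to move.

Nim-sum: 2 ⊕ 8 ⊕ 2 ⊕ 8 = 0.
The nim-sum is 0, so this is a P-position: the player to move is in a losing position under optimal play.

Losing position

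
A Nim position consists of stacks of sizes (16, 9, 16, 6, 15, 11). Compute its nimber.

11

Compute the nim-sum pairwise:
16 ^ 9 = 25
25 ^ 16 = 9
9 ^ 6 = 15
15 ^ 15 = 0
0 ^ 11 = 11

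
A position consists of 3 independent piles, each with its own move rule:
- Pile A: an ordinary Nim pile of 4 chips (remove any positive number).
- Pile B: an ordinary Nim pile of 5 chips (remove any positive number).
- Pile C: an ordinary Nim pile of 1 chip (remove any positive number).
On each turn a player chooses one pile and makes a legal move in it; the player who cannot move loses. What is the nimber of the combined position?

Pile A is a plain Nim pile of size 4, so its Grundy value is 4.
Pile B is a plain Nim pile of size 5, so its Grundy value is 5.
Pile C is a plain Nim pile of size 1, so its Grundy value is 1.
By the Sprague-Grundy theorem, the Grundy value of a sum of independent games is the XOR of the component values.
Combined value = 4 XOR 5 XOR 1 = 0.

0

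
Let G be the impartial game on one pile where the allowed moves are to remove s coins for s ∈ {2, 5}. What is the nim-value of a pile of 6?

1

Compute g(0), g(1), … for moves {2, 5}:
g(0) = mex{} = 0
g(1) = mex{} = 0
g(2) = mex{0} = 1
g(3) = mex{0} = 1
g(4) = mex{1} = 0
g(5) = mex{0,1} = 2
g(6) = mex{0} = 1
So g(6) = 1.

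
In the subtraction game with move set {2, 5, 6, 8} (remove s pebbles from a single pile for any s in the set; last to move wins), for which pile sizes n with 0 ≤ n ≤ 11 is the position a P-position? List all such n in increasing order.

Compute g(0), g(1), … for moves {2, 5, 6, 8}:
k:     0  1  2  3  4  5  6  7  8  9 10 11
g(k):  0  0  1  1  0  2  1  3  2  2  3  0
The P-positions (g = 0) in 0..11 are 0, 1, 4, 11.

0, 1, 4, 11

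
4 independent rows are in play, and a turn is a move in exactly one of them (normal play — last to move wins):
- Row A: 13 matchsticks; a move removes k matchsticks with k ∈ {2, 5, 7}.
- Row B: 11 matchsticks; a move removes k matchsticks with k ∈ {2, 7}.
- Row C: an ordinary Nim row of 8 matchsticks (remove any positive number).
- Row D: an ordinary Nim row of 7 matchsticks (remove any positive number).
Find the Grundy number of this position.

14

For row A, compute g(0), g(1), … with moves {2, 5, 7}:
k:     0  1  2  3  4  5  6  7  8  9 10 11 12 13
g(k):  0  0  1  1  0  2  1  3  2  2  0  3  1  0
So g(13) = 0.
Build the Grundy sequence for row B with g(k) = mex{g(k−s) : s ∈ {2, 7}, s ≤ k}:
k:     0  1  2  3  4  5  6  7  8  9 10 11
g(k):  0  0  1  1  0  0  1  1  2  0  0  1
So g(11) = 1.
Row C is a plain Nim row of size 8, so its Grundy value is 8.
Row D is a plain Nim row of size 7, so its Grundy value is 7.
By the Sprague-Grundy theorem, the Grundy value of a sum of independent games is the XOR of the component values.
Combined value = 0 XOR 1 XOR 8 XOR 7 = 14.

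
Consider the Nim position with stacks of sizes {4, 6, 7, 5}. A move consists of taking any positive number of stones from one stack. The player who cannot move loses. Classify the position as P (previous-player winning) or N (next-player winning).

P-position

Compute the nim-sum pairwise:
4 ⊕ 6 = 2
2 ⊕ 7 = 5
5 ⊕ 5 = 0
The nim-sum is 0, so this is a P-position: the player to move is in a losing position under optimal play.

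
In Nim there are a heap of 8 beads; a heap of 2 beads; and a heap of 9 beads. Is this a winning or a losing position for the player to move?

Winning position

Write each in binary and XOR column by column:
  1000  (8)
  0010  (2)
  1001  (9)
  ----
  0011  (3)
The nim-sum is 3 ≠ 0, so this is an N-position: the player to move can win.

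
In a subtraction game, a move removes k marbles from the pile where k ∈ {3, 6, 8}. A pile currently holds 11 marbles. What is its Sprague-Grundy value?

0

Compute g(0), g(1), … for moves {3, 6, 8}:
k:     0  1  2  3  4  5  6  7  8  9 10 11
g(k):  0  0  0  1  1  1  2  2  2  3  3  0
So g(11) = 0.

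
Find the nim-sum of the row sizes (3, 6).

5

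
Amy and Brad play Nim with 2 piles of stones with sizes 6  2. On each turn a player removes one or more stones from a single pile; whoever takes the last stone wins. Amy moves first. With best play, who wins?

Nim-sum: 6 XOR 2 = 4.
The nim-sum is 4 ≠ 0, so this is an N-position: the player to move can win; Amy has a winning move.

Amy wins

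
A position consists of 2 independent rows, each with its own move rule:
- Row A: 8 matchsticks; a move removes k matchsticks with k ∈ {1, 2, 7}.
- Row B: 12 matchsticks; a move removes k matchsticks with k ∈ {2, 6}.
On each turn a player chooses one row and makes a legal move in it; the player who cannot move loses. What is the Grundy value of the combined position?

2

Grundy values for row A (subtraction set {1, 2, 7}):
g(0) = mex{} = 0
g(1) = mex{0} = 1
g(2) = mex{0,1} = 2
g(3) = mex{1,2} = 0
g(4) = mex{0,2} = 1
g(5) = mex{0,1} = 2
g(6) = mex{1,2} = 0
g(7) = mex{0,2} = 1
g(8) = mex{0,1} = 2
So g(8) = 2.
Build the Grundy sequence for row B with g(k) = mex{g(k−s) : s ∈ {2, 6}, s ≤ k}:
g(0) = mex{} = 0
g(1) = mex{} = 0
g(2) = mex{0} = 1
g(3) = mex{0} = 1
g(4) = mex{1} = 0
g(5) = mex{1} = 0
g(6) = mex{0} = 1
g(7) = mex{0} = 1
g(8) = mex{1} = 0
g(9) = mex{1} = 0
g(10) = mex{0} = 1
g(11) = mex{0} = 1
g(12) = mex{1} = 0
So g(12) = 0.
By the Sprague-Grundy theorem, the Grundy value of a sum of independent games is the XOR of the component values.
Combined value = 2 XOR 0 = 2.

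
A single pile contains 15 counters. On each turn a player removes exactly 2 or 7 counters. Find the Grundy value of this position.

Build the Grundy sequence with g(k) = mex{g(k−s) : s ∈ {2, 7}, s ≤ k}:
k:     0  1  2  3  4  5  6  7  8  9 10 11 12 13 14 15
g(k):  0  0  1  1  0  0  1  1  2  0  0  1  1  0  0  1
So g(15) = 1.

1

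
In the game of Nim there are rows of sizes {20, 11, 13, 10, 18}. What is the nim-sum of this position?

10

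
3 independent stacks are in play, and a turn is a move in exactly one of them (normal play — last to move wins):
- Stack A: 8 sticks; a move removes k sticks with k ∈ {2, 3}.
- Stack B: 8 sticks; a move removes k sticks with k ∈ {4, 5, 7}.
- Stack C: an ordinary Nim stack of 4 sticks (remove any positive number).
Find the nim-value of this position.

7

Build the Grundy sequence for stack A with g(k) = mex{g(k−s) : s ∈ {2, 3}, s ≤ k}:
k:     0  1  2  3  4  5  6  7  8
g(k):  0  0  1  1  2  0  0  1  1
So g(8) = 1.
For stack B, compute g(0), g(1), … with moves {4, 5, 7}:
g(0) = mex{} = 0
g(1) = mex{} = 0
g(2) = mex{} = 0
g(3) = mex{} = 0
g(4) = mex{0} = 1
g(5) = mex{0} = 1
g(6) = mex{0} = 1
g(7) = mex{0} = 1
g(8) = mex{0,1} = 2
So g(8) = 2.
Stack C is a plain Nim stack of size 4, so its Grundy value is 4.
The value of a disjunctive sum is the nim-sum of the parts.
Combined value = 1 XOR 2 XOR 4 = 7.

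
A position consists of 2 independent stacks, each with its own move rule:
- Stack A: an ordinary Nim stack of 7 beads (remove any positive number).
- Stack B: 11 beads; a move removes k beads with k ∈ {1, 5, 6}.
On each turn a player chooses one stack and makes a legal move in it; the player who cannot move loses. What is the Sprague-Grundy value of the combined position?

Stack A is a plain Nim stack of size 7, so its Grundy value is 7.
Build the Grundy sequence for stack B with g(k) = mex{g(k−s) : s ∈ {1, 5, 6}, s ≤ k}:
g(0) = mex{} = 0
g(1) = mex{0} = 1
g(2) = mex{1} = 0
g(3) = mex{0} = 1
g(4) = mex{1} = 0
g(5) = mex{0} = 1
g(6) = mex{0,1} = 2
g(7) = mex{0,1,2} = 3
g(8) = mex{0,1,3} = 2
g(9) = mex{0,1,2} = 3
g(10) = mex{0,1,3} = 2
g(11) = mex{1,2} = 0
So g(11) = 0.
By the Sprague-Grundy theorem, the Grundy value of a sum of independent games is the XOR of the component values.
Combined value = 7 XOR 0 = 7.

7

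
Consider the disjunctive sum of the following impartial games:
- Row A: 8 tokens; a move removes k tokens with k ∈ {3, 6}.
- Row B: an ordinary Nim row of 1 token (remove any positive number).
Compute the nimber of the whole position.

3

For row A, compute g(0), g(1), … with moves {3, 6}:
g(0) = mex{} = 0
g(1) = mex{} = 0
g(2) = mex{} = 0
g(3) = mex{0} = 1
g(4) = mex{0} = 1
g(5) = mex{0} = 1
g(6) = mex{0,1} = 2
g(7) = mex{0,1} = 2
g(8) = mex{0,1} = 2
So g(8) = 2.
Row B is a plain Nim row of size 1, so its Grundy value is 1.
By the Sprague-Grundy theorem, the Grundy value of a sum of independent games is the XOR of the component values.
Combined value = 2 ⊕ 1 = 3.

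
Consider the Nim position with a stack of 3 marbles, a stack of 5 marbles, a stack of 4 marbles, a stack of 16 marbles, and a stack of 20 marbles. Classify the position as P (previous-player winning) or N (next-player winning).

N-position

Compute the nim-sum pairwise:
3 ^ 5 = 6
6 ^ 4 = 2
2 ^ 16 = 18
18 ^ 20 = 6
The nim-sum is 6 ≠ 0, so this is an N-position: the player to move can win.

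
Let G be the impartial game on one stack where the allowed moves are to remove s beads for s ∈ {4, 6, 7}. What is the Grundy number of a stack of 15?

Grundy values for subtraction set {4, 6, 7}:
k:     0  1  2  3  4  5  6  7  8  9 10 11 12 13 14 15
g(k):  0  0  0  0  1  1  1  1  2  2  2  0  0  0  0  1
So g(15) = 1.

1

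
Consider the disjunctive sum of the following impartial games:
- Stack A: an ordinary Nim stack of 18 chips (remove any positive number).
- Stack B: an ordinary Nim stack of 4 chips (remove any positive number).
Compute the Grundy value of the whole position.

22

Stack A is a plain Nim stack of size 18, so its Grundy value is 18.
Stack B is a plain Nim stack of size 4, so its Grundy value is 4.
The value of a disjunctive sum is the nim-sum of the parts.
Combined value = 18 ⊕ 4 = 22.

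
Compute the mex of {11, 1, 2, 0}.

The values 0, 1, 2 are all present; 3 is the first non-negative integer missing from the set.

3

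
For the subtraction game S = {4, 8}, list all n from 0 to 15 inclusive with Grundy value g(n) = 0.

Build the Grundy sequence with g(k) = mex{g(k−s) : s ∈ {4, 8}, s ≤ k}:
k:     0  1  2  3  4  5  6  7  8  9 10 11 12 13 14 15
g(k):  0  0  0  0  1  1  1  1  2  2  2  2  0  0  0  0
The P-positions (g = 0) in 0..15 are 0, 1, 2, 3, 12, 13, 14, 15.

0, 1, 2, 3, 12, 13, 14, 15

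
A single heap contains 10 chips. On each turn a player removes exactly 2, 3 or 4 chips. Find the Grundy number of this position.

2

Grundy values for subtraction set {2, 3, 4}:
k:     0  1  2  3  4  5  6  7  8  9 10
g(k):  0  0  1  1  2  2  0  0  1  1  2
So g(10) = 2.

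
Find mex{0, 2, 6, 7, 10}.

1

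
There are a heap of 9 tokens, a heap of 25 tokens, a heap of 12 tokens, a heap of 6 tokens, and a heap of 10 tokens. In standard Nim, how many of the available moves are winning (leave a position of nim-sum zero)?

1

Compute the nim-sum pairwise:
9 ^ 25 = 16
16 ^ 12 = 28
28 ^ 6 = 26
26 ^ 10 = 16
The overall nim-sum is X = 16. A heap of size p has a winning move iff p XOR X < p (reduce it to p XOR X).
  9: 9 XOR 16 = 25 ≥ 9 — no move.
  25: 25 XOR 16 = 9 < 25 — winning move (to 9).
  12: 12 XOR 16 = 28 ≥ 12 — no move.
  6: 6 XOR 16 = 22 ≥ 6 — no move.
  10: 10 XOR 16 = 26 ≥ 10 — no move.
That gives 1 winning move.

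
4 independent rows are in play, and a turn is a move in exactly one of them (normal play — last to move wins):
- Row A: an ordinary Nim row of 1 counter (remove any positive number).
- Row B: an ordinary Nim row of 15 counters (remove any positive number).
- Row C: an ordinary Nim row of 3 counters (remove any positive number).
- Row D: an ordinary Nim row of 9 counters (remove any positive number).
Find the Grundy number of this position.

4

Row A is a plain Nim row of size 1, so its Grundy value is 1.
Row B is a plain Nim row of size 15, so its Grundy value is 15.
Row C is a plain Nim row of size 3, so its Grundy value is 3.
Row D is a plain Nim row of size 9, so its Grundy value is 9.
The value of a disjunctive sum is the nim-sum of the parts.
Combined value = 1 XOR 15 XOR 3 XOR 9 = 4.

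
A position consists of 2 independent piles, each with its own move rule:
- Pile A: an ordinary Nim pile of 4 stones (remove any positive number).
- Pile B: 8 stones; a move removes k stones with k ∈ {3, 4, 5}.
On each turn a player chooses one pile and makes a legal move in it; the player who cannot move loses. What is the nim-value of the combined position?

4

Pile A is a plain Nim pile of size 4, so its Grundy value is 4.
For pile B, compute g(0), g(1), … with moves {3, 4, 5}:
g(0) = mex{} = 0
g(1) = mex{} = 0
g(2) = mex{} = 0
g(3) = mex{0} = 1
g(4) = mex{0} = 1
g(5) = mex{0} = 1
g(6) = mex{0,1} = 2
g(7) = mex{0,1} = 2
g(8) = mex{1} = 0
So g(8) = 0.
By the Sprague-Grundy theorem, the Grundy value of a sum of independent games is the XOR of the component values.
Combined value = 4 ⊕ 0 = 4.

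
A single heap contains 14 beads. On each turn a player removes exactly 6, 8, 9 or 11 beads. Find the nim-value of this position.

Compute g(0), g(1), … for moves {6, 8, 9, 11}:
k:     0  1  2  3  4  5  6  7  8  9 10 11 12 13 14
g(k):  0  0  0  0  0  0  1  1  1  1  1  1  2  2  2
So g(14) = 2.

2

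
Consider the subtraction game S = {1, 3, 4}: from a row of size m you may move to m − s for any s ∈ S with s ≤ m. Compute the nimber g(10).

Compute g(0), g(1), … for moves {1, 3, 4}:
k:     0  1  2  3  4  5  6  7  8  9 10
g(k):  0  1  0  1  2  3  2  0  1  0  1
So g(10) = 1.

1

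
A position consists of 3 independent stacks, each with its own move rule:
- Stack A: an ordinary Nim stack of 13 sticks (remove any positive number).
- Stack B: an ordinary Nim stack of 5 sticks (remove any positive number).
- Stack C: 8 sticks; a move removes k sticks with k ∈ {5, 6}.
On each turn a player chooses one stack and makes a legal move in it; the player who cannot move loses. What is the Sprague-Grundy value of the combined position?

9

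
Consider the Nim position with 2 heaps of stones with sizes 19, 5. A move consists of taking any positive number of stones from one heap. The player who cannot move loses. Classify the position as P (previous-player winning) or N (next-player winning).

Nim-sum: 19 ^ 5 = 22.
The nim-sum is 22 ≠ 0, so this is an N-position: the player to move can win.

N-position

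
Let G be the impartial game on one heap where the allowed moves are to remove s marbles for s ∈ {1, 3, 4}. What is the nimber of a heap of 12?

Compute g(0), g(1), … for moves {1, 3, 4}:
k:     0  1  2  3  4  5  6  7  8  9 10 11 12
g(k):  0  1  0  1  2  3  2  0  1  0  1  2  3
So g(12) = 3.

3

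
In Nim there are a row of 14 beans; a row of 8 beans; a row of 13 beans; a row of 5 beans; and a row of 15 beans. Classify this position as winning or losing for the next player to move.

Winning position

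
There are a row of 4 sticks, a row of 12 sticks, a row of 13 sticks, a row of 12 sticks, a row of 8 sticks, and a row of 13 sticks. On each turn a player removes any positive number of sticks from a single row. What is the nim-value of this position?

Bitwise XOR of the heap sizes:
  0100  (4)
  1100  (12)
  1101  (13)
  1100  (12)
  1000  (8)
  1101  (13)
  ----
  1100  (12)

12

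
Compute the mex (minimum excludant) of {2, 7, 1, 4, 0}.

The values 0, 1, 2 are all present; 3 is the first non-negative integer missing from the set.

3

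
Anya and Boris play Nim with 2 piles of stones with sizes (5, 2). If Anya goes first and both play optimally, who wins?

Anya wins

Bitwise XOR of the heap sizes:
  101  (5)
  010  (2)
  ---
  111  (7)
The nim-sum is 7 ≠ 0, so this is an N-position: the player to move can win; Anya has a winning move.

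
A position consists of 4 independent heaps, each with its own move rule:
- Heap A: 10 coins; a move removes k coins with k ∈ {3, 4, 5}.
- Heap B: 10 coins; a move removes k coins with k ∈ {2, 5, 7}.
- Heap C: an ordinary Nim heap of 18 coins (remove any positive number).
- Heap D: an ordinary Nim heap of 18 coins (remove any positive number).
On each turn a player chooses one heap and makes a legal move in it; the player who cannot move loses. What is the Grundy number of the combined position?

0

Grundy values for heap A (subtraction set {3, 4, 5}):
k:     0  1  2  3  4  5  6  7  8  9 10
g(k):  0  0  0  1  1  1  2  2  0  0  0
So g(10) = 0.
Grundy values for heap B (subtraction set {2, 5, 7}):
k:     0  1  2  3  4  5  6  7  8  9 10
g(k):  0  0  1  1  0  2  1  3  2  2  0
So g(10) = 0.
Heap C is a plain Nim heap of size 18, so its Grundy value is 18.
Heap D is a plain Nim heap of size 18, so its Grundy value is 18.
By the Sprague-Grundy theorem, the Grundy value of a sum of independent games is the XOR of the component values.
Combined value = 0 XOR 0 XOR 18 XOR 18 = 0.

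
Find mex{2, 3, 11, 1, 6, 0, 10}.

The values 0, 1, 2, 3 are all present; 4 is the first non-negative integer missing from the set.

4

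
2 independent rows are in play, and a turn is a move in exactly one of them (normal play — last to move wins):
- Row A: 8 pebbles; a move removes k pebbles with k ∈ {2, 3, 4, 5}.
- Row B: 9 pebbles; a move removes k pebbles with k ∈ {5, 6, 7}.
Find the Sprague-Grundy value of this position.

Grundy values for row A (subtraction set {2, 3, 4, 5}):
g(0) = mex{} = 0
g(1) = mex{} = 0
g(2) = mex{0} = 1
g(3) = mex{0} = 1
g(4) = mex{0,1} = 2
g(5) = mex{0,1} = 2
g(6) = mex{0,1,2} = 3
g(7) = mex{1,2} = 0
g(8) = mex{1,2,3} = 0
So g(8) = 0.
For row B, compute g(0), g(1), … with moves {5, 6, 7}:
g(0) = mex{} = 0
g(1) = mex{} = 0
g(2) = mex{} = 0
g(3) = mex{} = 0
g(4) = mex{} = 0
g(5) = mex{0} = 1
g(6) = mex{0} = 1
g(7) = mex{0} = 1
g(8) = mex{0} = 1
g(9) = mex{0} = 1
So g(9) = 1.
The value of a disjunctive sum is the nim-sum of the parts.
Combined value = 0 ⊕ 1 = 1.

1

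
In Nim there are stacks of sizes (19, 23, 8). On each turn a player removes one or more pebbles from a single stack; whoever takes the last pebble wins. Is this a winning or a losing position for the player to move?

Winning position

Write each in binary and XOR column by column:
  10011  (19)
  10111  (23)
  01000  (8)
  -----
  01100  (12)
The nim-sum is 12 ≠ 0, so this is an N-position: the player to move can win.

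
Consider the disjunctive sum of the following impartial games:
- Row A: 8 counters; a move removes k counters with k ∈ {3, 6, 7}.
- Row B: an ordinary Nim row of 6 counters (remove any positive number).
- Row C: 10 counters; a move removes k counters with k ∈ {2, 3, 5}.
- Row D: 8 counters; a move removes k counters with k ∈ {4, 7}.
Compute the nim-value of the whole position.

7

Build the Grundy sequence for row A with g(k) = mex{g(k−s) : s ∈ {3, 6, 7}, s ≤ k}:
k:     0  1  2  3  4  5  6  7  8
g(k):  0  0  0  1  1  1  2  2  2
So g(8) = 2.
Row B is a plain Nim row of size 6, so its Grundy value is 6.
Build the Grundy sequence for row C with g(k) = mex{g(k−s) : s ∈ {2, 3, 5}, s ≤ k}:
k:     0  1  2  3  4  5  6  7  8  9 10
g(k):  0  0  1  1  2  2  3  0  0  1  1
So g(10) = 1.
Build the Grundy sequence for row D with g(k) = mex{g(k−s) : s ∈ {4, 7}, s ≤ k}:
k:     0  1  2  3  4  5  6  7  8
g(k):  0  0  0  0  1  1  1  1  2
So g(8) = 2.
The value of a disjunctive sum is the nim-sum of the parts.
Combined value = 2 ⊕ 6 ⊕ 1 ⊕ 2 = 7.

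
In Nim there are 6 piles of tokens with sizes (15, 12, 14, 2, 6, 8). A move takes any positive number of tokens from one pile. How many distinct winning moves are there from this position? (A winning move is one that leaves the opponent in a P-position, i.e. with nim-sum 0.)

1

Nim-sum: 15 ⊕ 12 ⊕ 14 ⊕ 2 ⊕ 6 ⊕ 8 = 1.
The overall nim-sum is X = 1. A pile of size p has a winning move iff p XOR X < p (reduce it to p XOR X).
  15: 15 XOR 1 = 14 < 15 — winning move (to 14).
  12: 12 XOR 1 = 13 ≥ 12 — no move.
  14: 14 XOR 1 = 15 ≥ 14 — no move.
  2: 2 XOR 1 = 3 ≥ 2 — no move.
  6: 6 XOR 1 = 7 ≥ 6 — no move.
  8: 8 XOR 1 = 9 ≥ 8 — no move.
That gives 1 winning move.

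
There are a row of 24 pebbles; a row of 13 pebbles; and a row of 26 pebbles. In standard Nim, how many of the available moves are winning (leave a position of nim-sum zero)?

Nim-sum: 24 ^ 13 ^ 26 = 15.
The overall nim-sum is X = 15. A row of size p has a winning move iff p XOR X < p (reduce it to p XOR X).
  24: 24 XOR 15 = 23 < 24 — winning move (to 23).
  13: 13 XOR 15 = 2 < 13 — winning move (to 2).
  26: 26 XOR 15 = 21 < 26 — winning move (to 21).
That gives 3 winning moves.

3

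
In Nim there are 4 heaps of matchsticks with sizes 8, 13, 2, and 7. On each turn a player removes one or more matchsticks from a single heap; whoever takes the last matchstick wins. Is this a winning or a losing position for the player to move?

Compute the nim-sum pairwise:
8 ^ 13 = 5
5 ^ 2 = 7
7 ^ 7 = 0
The nim-sum is 0, so this is a P-position: the player to move is in a losing position under optimal play.

Losing position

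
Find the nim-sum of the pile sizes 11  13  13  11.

Compute the nim-sum pairwise:
11 ⊕ 13 = 6
6 ⊕ 13 = 11
11 ⊕ 11 = 0

0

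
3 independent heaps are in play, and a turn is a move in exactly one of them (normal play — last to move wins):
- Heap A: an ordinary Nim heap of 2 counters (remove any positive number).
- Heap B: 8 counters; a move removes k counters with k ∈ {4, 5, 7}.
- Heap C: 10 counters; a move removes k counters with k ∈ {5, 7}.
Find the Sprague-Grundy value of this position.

2

Heap A is a plain Nim heap of size 2, so its Grundy value is 2.
For heap B, compute g(0), g(1), … with moves {4, 5, 7}:
k:     0  1  2  3  4  5  6  7  8
g(k):  0  0  0  0  1  1  1  1  2
So g(8) = 2.
Grundy values for heap C (subtraction set {5, 7}):
g(0) = mex{} = 0
g(1) = mex{} = 0
g(2) = mex{} = 0
g(3) = mex{} = 0
g(4) = mex{} = 0
g(5) = mex{0} = 1
g(6) = mex{0} = 1
g(7) = mex{0} = 1
g(8) = mex{0} = 1
g(9) = mex{0} = 1
g(10) = mex{0,1} = 2
So g(10) = 2.
The value of a disjunctive sum is the nim-sum of the parts.
Combined value = 2 XOR 2 XOR 2 = 2.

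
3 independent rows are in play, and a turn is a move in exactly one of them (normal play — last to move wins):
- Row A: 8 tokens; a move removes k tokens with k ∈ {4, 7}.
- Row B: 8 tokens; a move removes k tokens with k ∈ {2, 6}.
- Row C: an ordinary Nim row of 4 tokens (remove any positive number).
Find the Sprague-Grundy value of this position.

Build the Grundy sequence for row A with g(k) = mex{g(k−s) : s ∈ {4, 7}, s ≤ k}:
k:     0  1  2  3  4  5  6  7  8
g(k):  0  0  0  0  1  1  1  1  2
So g(8) = 2.
Grundy values for row B (subtraction set {2, 6}):
g(0) = mex{} = 0
g(1) = mex{} = 0
g(2) = mex{0} = 1
g(3) = mex{0} = 1
g(4) = mex{1} = 0
g(5) = mex{1} = 0
g(6) = mex{0} = 1
g(7) = mex{0} = 1
g(8) = mex{1} = 0
So g(8) = 0.
Row C is a plain Nim row of size 4, so its Grundy value is 4.
The value of a disjunctive sum is the nim-sum of the parts.
Combined value = 2 ⊕ 0 ⊕ 4 = 6.

6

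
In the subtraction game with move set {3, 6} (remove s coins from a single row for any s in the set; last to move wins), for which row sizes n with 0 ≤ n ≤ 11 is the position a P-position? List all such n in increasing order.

0, 1, 2, 9, 10, 11

Grundy values for subtraction set {3, 6}:
g(0) = mex{} = 0
g(1) = mex{} = 0
g(2) = mex{} = 0
g(3) = mex{0} = 1
g(4) = mex{0} = 1
g(5) = mex{0} = 1
g(6) = mex{0,1} = 2
g(7) = mex{0,1} = 2
g(8) = mex{0,1} = 2
g(9) = mex{1,2} = 0
g(10) = mex{1,2} = 0
g(11) = mex{1,2} = 0
The P-positions (g = 0) in 0..11 are 0, 1, 2, 9, 10, 11.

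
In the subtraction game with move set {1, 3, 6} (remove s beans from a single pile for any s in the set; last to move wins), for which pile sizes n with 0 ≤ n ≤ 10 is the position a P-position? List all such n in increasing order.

Build the Grundy sequence with g(k) = mex{g(k−s) : s ∈ {1, 3, 6}, s ≤ k}:
g(0) = mex{} = 0
g(1) = mex{0} = 1
g(2) = mex{1} = 0
g(3) = mex{0} = 1
g(4) = mex{1} = 0
g(5) = mex{0} = 1
g(6) = mex{0,1} = 2
g(7) = mex{0,1,2} = 3
g(8) = mex{0,1,3} = 2
g(9) = mex{1,2} = 0
g(10) = mex{0,3} = 1
The P-positions (g = 0) in 0..10 are 0, 2, 4, 9.

0, 2, 4, 9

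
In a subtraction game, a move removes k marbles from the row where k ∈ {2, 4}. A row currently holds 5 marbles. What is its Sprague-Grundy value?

2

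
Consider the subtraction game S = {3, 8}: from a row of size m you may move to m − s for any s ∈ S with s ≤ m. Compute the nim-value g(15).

1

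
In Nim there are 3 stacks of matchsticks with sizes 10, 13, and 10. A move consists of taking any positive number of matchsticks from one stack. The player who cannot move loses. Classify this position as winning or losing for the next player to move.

Winning position

Write each in binary and XOR column by column:
  1010  (10)
  1101  (13)
  1010  (10)
  ----
  1101  (13)
The nim-sum is 13 ≠ 0, so this is an N-position: the player to move can win.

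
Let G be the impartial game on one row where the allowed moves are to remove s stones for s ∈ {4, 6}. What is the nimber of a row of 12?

0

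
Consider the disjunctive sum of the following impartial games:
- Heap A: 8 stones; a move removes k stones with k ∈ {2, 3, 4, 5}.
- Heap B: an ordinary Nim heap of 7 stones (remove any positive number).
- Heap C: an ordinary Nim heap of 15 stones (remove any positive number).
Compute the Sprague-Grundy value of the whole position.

8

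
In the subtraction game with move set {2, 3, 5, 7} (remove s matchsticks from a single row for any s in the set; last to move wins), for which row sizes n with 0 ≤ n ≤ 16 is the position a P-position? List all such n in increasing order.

0, 1, 9, 10

Build the Grundy sequence with g(k) = mex{g(k−s) : s ∈ {2, 3, 5, 7}, s ≤ k}:
k:     0  1  2  3  4  5  6  7  8  9 10 11 12 13 14 15 16
g(k):  0  0  1  1  2  2  3  3  4  0  0  1  1  2  2  3  3
The P-positions (g = 0) in 0..16 are 0, 1, 9, 10.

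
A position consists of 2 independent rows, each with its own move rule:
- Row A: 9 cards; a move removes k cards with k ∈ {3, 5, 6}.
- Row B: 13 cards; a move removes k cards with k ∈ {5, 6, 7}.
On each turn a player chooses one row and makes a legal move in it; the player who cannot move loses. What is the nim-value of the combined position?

0

For row A, compute g(0), g(1), … with moves {3, 5, 6}:
k:     0  1  2  3  4  5  6  7  8  9
g(k):  0  0  0  1  1  1  2  2  2  0
So g(9) = 0.
Grundy values for row B (subtraction set {5, 6, 7}):
k:     0  1  2  3  4  5  6  7  8  9 10 11 12 13
g(k):  0  0  0  0  0  1  1  1  1  1  2  2  0  0
So g(13) = 0.
The value of a disjunctive sum is the nim-sum of the parts.
Combined value = 0 XOR 0 = 0.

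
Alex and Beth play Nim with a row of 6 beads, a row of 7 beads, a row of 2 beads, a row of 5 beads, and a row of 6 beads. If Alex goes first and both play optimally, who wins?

Nim-sum: 6 ⊕ 7 ⊕ 2 ⊕ 5 ⊕ 6 = 0.
The nim-sum is 0, so this is a P-position: the player to move is in a losing position under optimal play; Alex is about to move from it and so loses — Beth wins.

Beth wins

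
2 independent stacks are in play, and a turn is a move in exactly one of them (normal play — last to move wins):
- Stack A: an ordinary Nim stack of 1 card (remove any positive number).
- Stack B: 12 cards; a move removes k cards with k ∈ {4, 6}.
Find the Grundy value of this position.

1

Stack A is a plain Nim stack of size 1, so its Grundy value is 1.
Grundy values for stack B (subtraction set {4, 6}):
k:     0  1  2  3  4  5  6  7  8  9 10 11 12
g(k):  0  0  0  0  1  1  1  1  2  2  0  0  0
So g(12) = 0.
By the Sprague-Grundy theorem, the Grundy value of a sum of independent games is the XOR of the component values.
Combined value = 1 ⊕ 0 = 1.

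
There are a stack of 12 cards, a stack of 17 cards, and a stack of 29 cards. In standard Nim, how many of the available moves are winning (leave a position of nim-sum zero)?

0

In binary:
  01100  (12)
  10001  (17)
  11101  (29)
  -----
  00000  (0)
The nim-sum is already 0, so every move leaves a nonzero nim-sum — there are no winning moves.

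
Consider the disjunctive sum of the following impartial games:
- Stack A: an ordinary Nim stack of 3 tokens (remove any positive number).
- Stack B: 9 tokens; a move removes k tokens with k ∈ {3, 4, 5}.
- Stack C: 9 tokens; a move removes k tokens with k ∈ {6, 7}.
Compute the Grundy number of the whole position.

Stack A is a plain Nim stack of size 3, so its Grundy value is 3.
Build the Grundy sequence for stack B with g(k) = mex{g(k−s) : s ∈ {3, 4, 5}, s ≤ k}:
g(0) = mex{} = 0
g(1) = mex{} = 0
g(2) = mex{} = 0
g(3) = mex{0} = 1
g(4) = mex{0} = 1
g(5) = mex{0} = 1
g(6) = mex{0,1} = 2
g(7) = mex{0,1} = 2
g(8) = mex{1} = 0
g(9) = mex{1,2} = 0
So g(9) = 0.
Build the Grundy sequence for stack C with g(k) = mex{g(k−s) : s ∈ {6, 7}, s ≤ k}:
k:     0  1  2  3  4  5  6  7  8  9
g(k):  0  0  0  0  0  0  1  1  1  1
So g(9) = 1.
By the Sprague-Grundy theorem, the Grundy value of a sum of independent games is the XOR of the component values.
Combined value = 3 ⊕ 0 ⊕ 1 = 2.

2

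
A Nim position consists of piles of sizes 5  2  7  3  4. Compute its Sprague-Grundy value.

Nim-sum: 5 ^ 2 ^ 7 ^ 3 ^ 4 = 7.

7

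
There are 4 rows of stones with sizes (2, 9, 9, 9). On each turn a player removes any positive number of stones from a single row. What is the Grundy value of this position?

11

Nim-sum: 2 XOR 9 XOR 9 XOR 9 = 11.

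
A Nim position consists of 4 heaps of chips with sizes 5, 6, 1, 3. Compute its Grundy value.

1

Nim-sum: 5 ⊕ 6 ⊕ 1 ⊕ 3 = 1.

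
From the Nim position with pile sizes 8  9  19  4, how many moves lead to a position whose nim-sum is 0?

1

In binary:
  01000  (8)
  01001  (9)
  10011  (19)
  00100  (4)
  -----
  10110  (22)
The overall nim-sum is X = 22. A pile of size p has a winning move iff p XOR X < p (reduce it to p XOR X).
  8: 8 XOR 22 = 30 ≥ 8 — no move.
  9: 9 XOR 22 = 31 ≥ 9 — no move.
  19: 19 XOR 22 = 5 < 19 — winning move (to 5).
  4: 4 XOR 22 = 18 ≥ 4 — no move.
That gives 1 winning move.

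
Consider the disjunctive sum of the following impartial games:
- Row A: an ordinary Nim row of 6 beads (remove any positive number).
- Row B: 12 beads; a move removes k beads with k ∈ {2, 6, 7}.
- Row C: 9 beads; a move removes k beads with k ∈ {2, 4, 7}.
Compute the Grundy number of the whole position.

Row A is a plain Nim row of size 6, so its Grundy value is 6.
Grundy values for row B (subtraction set {2, 6, 7}):
k:     0  1  2  3  4  5  6  7  8  9 10 11 12
g(k):  0  0  1  1  0  0  1  1  2  0  3  1  2
So g(12) = 2.
For row C, compute g(0), g(1), … with moves {2, 4, 7}:
k:     0  1  2  3  4  5  6  7  8  9
g(k):  0  0  1  1  2  2  0  3  1  0
So g(9) = 0.
By the Sprague-Grundy theorem, the Grundy value of a sum of independent games is the XOR of the component values.
Combined value = 6 XOR 2 XOR 0 = 4.

4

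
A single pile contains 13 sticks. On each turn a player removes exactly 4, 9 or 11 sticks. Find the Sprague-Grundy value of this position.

3

Compute g(0), g(1), … for moves {4, 9, 11}:
g(0) = mex{} = 0
g(1) = mex{} = 0
g(2) = mex{} = 0
g(3) = mex{} = 0
g(4) = mex{0} = 1
g(5) = mex{0} = 1
g(6) = mex{0} = 1
g(7) = mex{0} = 1
g(8) = mex{1} = 0
g(9) = mex{0,1} = 2
g(10) = mex{0,1} = 2
g(11) = mex{0,1} = 2
g(12) = mex{0} = 1
g(13) = mex{0,1,2} = 3
So g(13) = 3.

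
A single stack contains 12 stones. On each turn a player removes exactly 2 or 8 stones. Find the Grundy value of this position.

1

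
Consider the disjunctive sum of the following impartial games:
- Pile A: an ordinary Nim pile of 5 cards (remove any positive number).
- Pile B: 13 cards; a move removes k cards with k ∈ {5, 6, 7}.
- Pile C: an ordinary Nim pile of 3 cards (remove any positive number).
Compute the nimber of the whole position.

6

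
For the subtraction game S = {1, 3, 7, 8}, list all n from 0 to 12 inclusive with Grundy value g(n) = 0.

Grundy values for subtraction set {1, 3, 7, 8}:
k:     0  1  2  3  4  5  6  7  8  9 10 11 12
g(k):  0  1  0  1  0  1  0  1  2  3  2  3  2
The P-positions (g = 0) in 0..12 are 0, 2, 4, 6.

0, 2, 4, 6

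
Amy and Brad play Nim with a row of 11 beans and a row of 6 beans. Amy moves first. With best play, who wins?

Nim-sum: 11 ^ 6 = 13.
The nim-sum is 13 ≠ 0, so this is an N-position: the player to move can win; Amy has a winning move.

Amy wins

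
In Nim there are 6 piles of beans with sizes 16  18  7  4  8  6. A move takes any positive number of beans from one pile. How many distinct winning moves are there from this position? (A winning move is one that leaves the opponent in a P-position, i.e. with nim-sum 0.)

Compute the nim-sum pairwise:
16 ⊕ 18 = 2
2 ⊕ 7 = 5
5 ⊕ 4 = 1
1 ⊕ 8 = 9
9 ⊕ 6 = 15
The overall nim-sum is X = 15. A pile of size p has a winning move iff p XOR X < p (reduce it to p XOR X).
  16: 16 XOR 15 = 31 ≥ 16 — no move.
  18: 18 XOR 15 = 29 ≥ 18 — no move.
  7: 7 XOR 15 = 8 ≥ 7 — no move.
  4: 4 XOR 15 = 11 ≥ 4 — no move.
  8: 8 XOR 15 = 7 < 8 — winning move (to 7).
  6: 6 XOR 15 = 9 ≥ 6 — no move.
That gives 1 winning move.

1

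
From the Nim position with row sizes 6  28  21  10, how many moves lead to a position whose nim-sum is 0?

3

Nim-sum: 6 XOR 28 XOR 21 XOR 10 = 5.
The overall nim-sum is X = 5. A row of size p has a winning move iff p XOR X < p (reduce it to p XOR X).
  6: 6 XOR 5 = 3 < 6 — winning move (to 3).
  28: 28 XOR 5 = 25 < 28 — winning move (to 25).
  21: 21 XOR 5 = 16 < 21 — winning move (to 16).
  10: 10 XOR 5 = 15 ≥ 10 — no move.
That gives 3 winning moves.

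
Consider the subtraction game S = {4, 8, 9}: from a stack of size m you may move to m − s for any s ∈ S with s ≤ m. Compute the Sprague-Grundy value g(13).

Grundy values for subtraction set {4, 8, 9}:
g(0) = mex{} = 0
g(1) = mex{} = 0
g(2) = mex{} = 0
g(3) = mex{} = 0
g(4) = mex{0} = 1
g(5) = mex{0} = 1
g(6) = mex{0} = 1
g(7) = mex{0} = 1
g(8) = mex{0,1} = 2
g(9) = mex{0,1} = 2
g(10) = mex{0,1} = 2
g(11) = mex{0,1} = 2
g(12) = mex{0,1,2} = 3
g(13) = mex{1,2} = 0
So g(13) = 0.

0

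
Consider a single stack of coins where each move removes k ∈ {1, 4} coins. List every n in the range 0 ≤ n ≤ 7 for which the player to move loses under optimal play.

0, 2, 5, 7

Build the Grundy sequence with g(k) = mex{g(k−s) : s ∈ {1, 4}, s ≤ k}:
g(0) = mex{} = 0
g(1) = mex{0} = 1
g(2) = mex{1} = 0
g(3) = mex{0} = 1
g(4) = mex{0,1} = 2
g(5) = mex{1,2} = 0
g(6) = mex{0} = 1
g(7) = mex{1} = 0
The P-positions (g = 0) in 0..7 are 0, 2, 5, 7.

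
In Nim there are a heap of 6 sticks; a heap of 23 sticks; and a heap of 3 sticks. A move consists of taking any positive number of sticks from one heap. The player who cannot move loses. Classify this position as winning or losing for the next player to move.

Winning position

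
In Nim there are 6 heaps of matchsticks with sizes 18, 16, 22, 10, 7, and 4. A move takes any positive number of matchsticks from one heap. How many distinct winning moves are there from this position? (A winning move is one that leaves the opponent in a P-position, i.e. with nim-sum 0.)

3

Write each in binary and XOR column by column:
  10010  (18)
  10000  (16)
  10110  (22)
  01010  (10)
  00111  (7)
  00100  (4)
  -----
  11101  (29)
The overall nim-sum is X = 29. A heap of size p has a winning move iff p XOR X < p (reduce it to p XOR X).
  18: 18 XOR 29 = 15 < 18 — winning move (to 15).
  16: 16 XOR 29 = 13 < 16 — winning move (to 13).
  22: 22 XOR 29 = 11 < 22 — winning move (to 11).
  10: 10 XOR 29 = 23 ≥ 10 — no move.
  7: 7 XOR 29 = 26 ≥ 7 — no move.
  4: 4 XOR 29 = 25 ≥ 4 — no move.
That gives 3 winning moves.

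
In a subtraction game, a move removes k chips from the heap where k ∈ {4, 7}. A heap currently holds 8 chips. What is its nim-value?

2

Grundy values for subtraction set {4, 7}:
g(0) = mex{} = 0
g(1) = mex{} = 0
g(2) = mex{} = 0
g(3) = mex{} = 0
g(4) = mex{0} = 1
g(5) = mex{0} = 1
g(6) = mex{0} = 1
g(7) = mex{0} = 1
g(8) = mex{0,1} = 2
So g(8) = 2.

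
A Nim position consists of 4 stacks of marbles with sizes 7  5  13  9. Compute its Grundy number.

Compute the nim-sum pairwise:
7 ^ 5 = 2
2 ^ 13 = 15
15 ^ 9 = 6

6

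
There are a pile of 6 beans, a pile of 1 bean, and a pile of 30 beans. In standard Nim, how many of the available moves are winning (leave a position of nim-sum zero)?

1

Compute the nim-sum pairwise:
6 ^ 1 = 7
7 ^ 30 = 25
The overall nim-sum is X = 25. A pile of size p has a winning move iff p XOR X < p (reduce it to p XOR X).
  6: 6 XOR 25 = 31 ≥ 6 — no move.
  1: 1 XOR 25 = 24 ≥ 1 — no move.
  30: 30 XOR 25 = 7 < 30 — winning move (to 7).
That gives 1 winning move.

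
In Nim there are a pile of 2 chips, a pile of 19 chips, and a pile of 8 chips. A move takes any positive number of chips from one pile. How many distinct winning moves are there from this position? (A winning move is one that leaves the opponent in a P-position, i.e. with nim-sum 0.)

Bitwise XOR of the heap sizes:
  00010  (2)
  10011  (19)
  01000  (8)
  -----
  11001  (25)
The overall nim-sum is X = 25. A pile of size p has a winning move iff p XOR X < p (reduce it to p XOR X).
  2: 2 XOR 25 = 27 ≥ 2 — no move.
  19: 19 XOR 25 = 10 < 19 — winning move (to 10).
  8: 8 XOR 25 = 17 ≥ 8 — no move.
That gives 1 winning move.

1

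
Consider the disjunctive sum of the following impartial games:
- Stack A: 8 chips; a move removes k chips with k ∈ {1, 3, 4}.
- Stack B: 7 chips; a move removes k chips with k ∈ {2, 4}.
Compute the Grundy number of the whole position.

1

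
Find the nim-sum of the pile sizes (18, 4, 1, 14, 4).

Nim-sum: 18 ^ 4 ^ 1 ^ 14 ^ 4 = 29.

29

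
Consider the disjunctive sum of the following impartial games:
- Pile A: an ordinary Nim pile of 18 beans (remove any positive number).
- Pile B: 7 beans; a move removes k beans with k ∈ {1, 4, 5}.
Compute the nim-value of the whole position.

17

Pile A is a plain Nim pile of size 18, so its Grundy value is 18.
Build the Grundy sequence for pile B with g(k) = mex{g(k−s) : s ∈ {1, 4, 5}, s ≤ k}:
g(0) = mex{} = 0
g(1) = mex{0} = 1
g(2) = mex{1} = 0
g(3) = mex{0} = 1
g(4) = mex{0,1} = 2
g(5) = mex{0,1,2} = 3
g(6) = mex{0,1,3} = 2
g(7) = mex{0,1,2} = 3
So g(7) = 3.
By the Sprague-Grundy theorem, the Grundy value of a sum of independent games is the XOR of the component values.
Combined value = 18 XOR 3 = 17.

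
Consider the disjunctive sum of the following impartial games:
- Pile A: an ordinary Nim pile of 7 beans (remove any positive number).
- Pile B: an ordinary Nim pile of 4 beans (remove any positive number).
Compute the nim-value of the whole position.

3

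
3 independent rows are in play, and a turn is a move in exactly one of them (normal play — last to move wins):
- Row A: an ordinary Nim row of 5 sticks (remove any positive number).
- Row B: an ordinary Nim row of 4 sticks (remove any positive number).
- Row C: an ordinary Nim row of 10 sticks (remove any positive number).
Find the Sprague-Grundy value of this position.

11

Row A is a plain Nim row of size 5, so its Grundy value is 5.
Row B is a plain Nim row of size 4, so its Grundy value is 4.
Row C is a plain Nim row of size 10, so its Grundy value is 10.
The value of a disjunctive sum is the nim-sum of the parts.
Combined value = 5 XOR 4 XOR 10 = 11.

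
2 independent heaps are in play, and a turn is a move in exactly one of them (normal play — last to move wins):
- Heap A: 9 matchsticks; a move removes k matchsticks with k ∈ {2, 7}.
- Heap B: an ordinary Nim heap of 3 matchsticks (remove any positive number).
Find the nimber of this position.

3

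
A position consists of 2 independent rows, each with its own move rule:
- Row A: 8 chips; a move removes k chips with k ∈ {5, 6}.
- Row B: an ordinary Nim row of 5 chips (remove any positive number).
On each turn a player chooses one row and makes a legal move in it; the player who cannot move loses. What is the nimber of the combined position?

4

For row A, compute g(0), g(1), … with moves {5, 6}:
g(0) = mex{} = 0
g(1) = mex{} = 0
g(2) = mex{} = 0
g(3) = mex{} = 0
g(4) = mex{} = 0
g(5) = mex{0} = 1
g(6) = mex{0} = 1
g(7) = mex{0} = 1
g(8) = mex{0} = 1
So g(8) = 1.
Row B is a plain Nim row of size 5, so its Grundy value is 5.
By the Sprague-Grundy theorem, the Grundy value of a sum of independent games is the XOR of the component values.
Combined value = 1 ⊕ 5 = 4.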